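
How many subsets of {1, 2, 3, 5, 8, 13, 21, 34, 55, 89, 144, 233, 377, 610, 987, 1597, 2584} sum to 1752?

30

Starting from the Zeckendorf form and repeatedly splitting a term F_k into F_{k−1} + F_{k−2} (when neither is already used) reaches every representation.
1752 = 1597+144+8+3 = 1597+144+8+2+1 = 1597+89+55+8+3 = … (27 more), for 30 in all.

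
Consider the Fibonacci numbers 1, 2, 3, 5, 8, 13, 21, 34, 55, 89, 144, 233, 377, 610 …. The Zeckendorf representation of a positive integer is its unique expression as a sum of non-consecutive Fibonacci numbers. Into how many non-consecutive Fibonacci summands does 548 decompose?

5

subtract 377 from 548: 171 remains
subtract 144 from 171: 27 remains
subtract 21 from 27: 6 remains
subtract 5 from 6: 1 remains
subtract 1 from 1: 0 remains
548 = 377 + 144 + 21 + 5 + 1, which has 5 terms.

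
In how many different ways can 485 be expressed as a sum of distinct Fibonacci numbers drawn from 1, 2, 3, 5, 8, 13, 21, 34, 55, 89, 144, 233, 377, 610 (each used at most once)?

14

Each representation comes from the Zeckendorf form by replacing some F_k with F_{k−1} + F_{k−2} where possible.
485 = 377+89+13+5+1 = 377+89+13+3+2+1 = 377+55+34+13+5+1 = 233+144+89+13+5+1 = 377+89+8+5+3+2+1 = … (9 more), for 14 in all.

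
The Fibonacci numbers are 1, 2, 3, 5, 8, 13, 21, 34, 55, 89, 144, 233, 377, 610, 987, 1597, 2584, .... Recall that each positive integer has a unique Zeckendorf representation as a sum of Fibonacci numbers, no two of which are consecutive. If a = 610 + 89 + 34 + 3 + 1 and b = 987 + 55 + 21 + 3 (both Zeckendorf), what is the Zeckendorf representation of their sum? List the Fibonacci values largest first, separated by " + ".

The two numbers are 737 and 1066, so their sum is 1803.
Greedy algorithm:
1803: greatest Fibonacci not exceeding it is 1597, leaving 206
206: greatest Fibonacci not exceeding it is 144, leaving 62
62: greatest Fibonacci not exceeding it is 55, leaving 7
7: greatest Fibonacci not exceeding it is 5, leaving 2
2: greatest Fibonacci not exceeding it is 2, leaving 0

1597 + 144 + 55 + 5 + 2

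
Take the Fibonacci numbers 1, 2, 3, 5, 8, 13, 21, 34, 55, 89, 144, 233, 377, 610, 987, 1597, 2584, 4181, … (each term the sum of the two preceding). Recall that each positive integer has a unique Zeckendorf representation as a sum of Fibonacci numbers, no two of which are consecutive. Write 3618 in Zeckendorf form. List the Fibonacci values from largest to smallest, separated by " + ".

2584 + 987 + 34 + 13

Greedily peel off the largest Fibonacci term at each step:
take 2584 (≤ 3618); 3618 − 2584 = 1034
take 987 (≤ 1034); 1034 − 987 = 47
take 34 (≤ 47); 47 − 34 = 13
take 13 (≤ 13); 13 − 13 = 0
So 3618 = 2584 + 987 + 34 + 13, with no two terms consecutive in the sequence.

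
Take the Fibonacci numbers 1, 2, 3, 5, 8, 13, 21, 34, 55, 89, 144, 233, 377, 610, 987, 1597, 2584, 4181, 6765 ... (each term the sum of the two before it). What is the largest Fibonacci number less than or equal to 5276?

4181 ≤ 5276 < 6765, so the largest Fibonacci number not exceeding 5276 is 4181.

4181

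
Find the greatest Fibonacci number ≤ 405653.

317811 ≤ 405653 < 514229, so the largest Fibonacci number not exceeding 405653 is 317811.

317811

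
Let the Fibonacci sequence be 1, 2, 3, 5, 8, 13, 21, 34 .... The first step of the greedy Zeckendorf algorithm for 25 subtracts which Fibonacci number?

21 ≤ 25 < 34, so the largest Fibonacci number not exceeding 25 is 21.

21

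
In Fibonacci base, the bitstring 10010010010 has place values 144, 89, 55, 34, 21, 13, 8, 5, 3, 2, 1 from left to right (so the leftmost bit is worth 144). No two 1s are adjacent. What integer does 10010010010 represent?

Summing the place values of the 1 bits: 144 + 34 + 8 + 2 = 188.

188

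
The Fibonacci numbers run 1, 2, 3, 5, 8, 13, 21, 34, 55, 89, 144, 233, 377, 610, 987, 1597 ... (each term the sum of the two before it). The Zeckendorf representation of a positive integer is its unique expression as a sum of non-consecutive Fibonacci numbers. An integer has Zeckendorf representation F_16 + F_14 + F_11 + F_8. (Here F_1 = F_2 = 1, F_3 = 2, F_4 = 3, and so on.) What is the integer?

1474

F_16 + F_14 + F_11 + F_8 = 987 + 377 + 89 + 21 = 1474.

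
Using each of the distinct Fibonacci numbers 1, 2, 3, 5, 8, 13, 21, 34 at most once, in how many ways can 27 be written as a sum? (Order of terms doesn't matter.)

Each representation comes from the Zeckendorf form by replacing some F_k with F_{k−1} + F_{k−2} where possible.
27 = 21+5+1 = 21+3+2+1 = 13+8+5+1 = … (1 more), for 4 in all.

4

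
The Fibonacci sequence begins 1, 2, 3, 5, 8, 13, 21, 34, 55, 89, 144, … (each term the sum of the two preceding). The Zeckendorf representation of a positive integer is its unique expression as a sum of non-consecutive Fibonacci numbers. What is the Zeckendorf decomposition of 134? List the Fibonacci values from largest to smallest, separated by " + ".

subtract 89 from 134: 45 remains
subtract 34 from 45: 11 remains
subtract 8 from 11: 3 remains
subtract 3 from 3: 0 remains
So 134 = 89 + 34 + 8 + 3, with no two terms consecutive in the sequence.

89 + 34 + 8 + 3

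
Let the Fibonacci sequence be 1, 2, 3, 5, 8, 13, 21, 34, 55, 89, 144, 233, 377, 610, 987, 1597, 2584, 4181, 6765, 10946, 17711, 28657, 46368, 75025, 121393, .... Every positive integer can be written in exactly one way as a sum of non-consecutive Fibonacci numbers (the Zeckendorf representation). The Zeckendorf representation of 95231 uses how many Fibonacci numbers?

6

largest Fibonacci ≤ 95231 is 75025; 95231 − 75025 = 20206
largest Fibonacci ≤ 20206 is 17711; 20206 − 17711 = 2495
largest Fibonacci ≤ 2495 is 1597; 2495 − 1597 = 898
largest Fibonacci ≤ 898 is 610; 898 − 610 = 288
largest Fibonacci ≤ 288 is 233; 288 − 233 = 55
largest Fibonacci ≤ 55 is 55; 55 − 55 = 0
95231 = 75025 + 17711 + 1597 + 610 + 233 + 55, which has 6 terms.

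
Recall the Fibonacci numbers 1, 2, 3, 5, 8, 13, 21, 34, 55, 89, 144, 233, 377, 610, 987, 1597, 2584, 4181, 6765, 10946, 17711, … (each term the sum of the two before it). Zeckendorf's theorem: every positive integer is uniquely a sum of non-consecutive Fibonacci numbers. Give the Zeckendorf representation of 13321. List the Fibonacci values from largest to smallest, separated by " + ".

Greedy algorithm:
subtract 10946 from 13321: 2375 remains
subtract 1597 from 2375: 778 remains
subtract 610 from 778: 168 remains
subtract 144 from 168: 24 remains
subtract 21 from 24: 3 remains
subtract 3 from 3: 0 remains
So 13321 = 10946 + 1597 + 610 + 144 + 21 + 3, with no two terms consecutive in the sequence.

10946 + 1597 + 610 + 144 + 21 + 3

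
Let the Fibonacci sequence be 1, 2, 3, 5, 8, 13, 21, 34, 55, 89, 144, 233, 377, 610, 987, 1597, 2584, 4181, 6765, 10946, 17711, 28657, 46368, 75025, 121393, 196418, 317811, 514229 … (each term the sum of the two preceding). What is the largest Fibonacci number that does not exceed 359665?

317811

317811 ≤ 359665 < 514229, so the largest Fibonacci number not exceeding 359665 is 317811.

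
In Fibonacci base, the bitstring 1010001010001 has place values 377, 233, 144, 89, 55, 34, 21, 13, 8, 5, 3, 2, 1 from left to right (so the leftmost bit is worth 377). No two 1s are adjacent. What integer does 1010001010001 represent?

Summing the place values of the 1 bits: 377 + 144 + 21 + 8 + 1 = 551.

551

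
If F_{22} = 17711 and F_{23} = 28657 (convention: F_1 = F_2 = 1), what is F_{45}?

1134903170

By F_{2k+1} = F_k² + F_{k+1}²: F_{45} = 17711² + 28657² = 313679521 + 821223649 = 1134903170.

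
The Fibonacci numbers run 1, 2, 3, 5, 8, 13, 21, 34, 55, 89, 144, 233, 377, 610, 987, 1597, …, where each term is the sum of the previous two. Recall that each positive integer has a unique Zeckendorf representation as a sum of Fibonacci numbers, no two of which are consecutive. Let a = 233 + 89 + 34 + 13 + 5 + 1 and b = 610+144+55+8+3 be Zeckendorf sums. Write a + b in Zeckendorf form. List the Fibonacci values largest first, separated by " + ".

987 + 144 + 55 + 8 + 1

The two numbers are 375 and 820, so their sum is 1195.
987 ≤ 1195 < 1597, so take 987; remainder 208
144 ≤ 208 < 233, so take 144; remainder 64
55 ≤ 64 < 89, so take 55; remainder 9
8 ≤ 9 < 13, so take 8; remainder 1
1 ≤ 1 < 2, so take 1; remainder 0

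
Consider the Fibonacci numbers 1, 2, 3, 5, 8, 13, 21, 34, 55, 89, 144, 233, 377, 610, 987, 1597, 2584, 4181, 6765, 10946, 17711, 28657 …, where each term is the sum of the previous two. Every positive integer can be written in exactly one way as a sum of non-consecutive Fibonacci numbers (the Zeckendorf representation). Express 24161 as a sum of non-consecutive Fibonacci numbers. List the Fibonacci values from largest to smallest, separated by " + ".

17711 + 4181 + 1597 + 610 + 55 + 5 + 2

take 17711 (≤ 24161); 24161 − 17711 = 6450
take 4181 (≤ 6450); 6450 − 4181 = 2269
take 1597 (≤ 2269); 2269 − 1597 = 672
take 610 (≤ 672); 672 − 610 = 62
take 55 (≤ 62); 62 − 55 = 7
take 5 (≤ 7); 7 − 5 = 2
take 2 (≤ 2); 2 − 2 = 0
So 24161 = 17711 + 4181 + 1597 + 610 + 55 + 5 + 2, with no two terms consecutive in the sequence.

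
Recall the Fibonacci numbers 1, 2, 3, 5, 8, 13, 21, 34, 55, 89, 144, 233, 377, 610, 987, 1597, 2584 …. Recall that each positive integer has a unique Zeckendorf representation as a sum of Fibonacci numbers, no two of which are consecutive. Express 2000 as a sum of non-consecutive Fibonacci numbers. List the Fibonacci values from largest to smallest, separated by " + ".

largest Fibonacci ≤ 2000 is 1597; 2000 − 1597 = 403
largest Fibonacci ≤ 403 is 377; 403 − 377 = 26
largest Fibonacci ≤ 26 is 21; 26 − 21 = 5
largest Fibonacci ≤ 5 is 5; 5 − 5 = 0
So 2000 = 1597 + 377 + 21 + 5, with no two terms consecutive in the sequence.

1597 + 377 + 21 + 5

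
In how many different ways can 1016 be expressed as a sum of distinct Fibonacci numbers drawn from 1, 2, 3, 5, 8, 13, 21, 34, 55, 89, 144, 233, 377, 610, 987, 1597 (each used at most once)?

Each representation comes from the Zeckendorf form by replacing some F_k with F_{k−1} + F_{k−2} where possible.
1016 = 987+21+8 = 987+21+5+3 = 610+377+21+8 = 987+21+5+2+1 = 987+13+8+5+3 = … (17 more), for 22 in all.

22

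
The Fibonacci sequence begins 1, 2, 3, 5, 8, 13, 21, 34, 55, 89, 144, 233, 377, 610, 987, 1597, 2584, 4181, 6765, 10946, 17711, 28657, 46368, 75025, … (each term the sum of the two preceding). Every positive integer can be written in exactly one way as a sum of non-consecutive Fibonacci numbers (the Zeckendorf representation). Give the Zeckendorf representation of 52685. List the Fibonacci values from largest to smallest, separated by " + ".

take 46368 (≤ 52685); 52685 − 46368 = 6317
take 4181 (≤ 6317); 6317 − 4181 = 2136
take 1597 (≤ 2136); 2136 − 1597 = 539
take 377 (≤ 539); 539 − 377 = 162
take 144 (≤ 162); 162 − 144 = 18
take 13 (≤ 18); 18 − 13 = 5
take 5 (≤ 5); 5 − 5 = 0
So 52685 = 46368 + 4181 + 1597 + 377 + 144 + 13 + 5, with no two terms consecutive in the sequence.

46368 + 4181 + 1597 + 377 + 144 + 13 + 5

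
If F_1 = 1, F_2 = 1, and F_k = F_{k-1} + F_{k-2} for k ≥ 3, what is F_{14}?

Iterating the recurrence up to F_{7} = 13 and F_{6} = 8:
F_{8} = F_{7} + F_{6} = 13 + 8 = 21
F_{9} = F_{8} + F_{7} = 21 + 13 = 34
F_{10} = F_{9} + F_{8} = 34 + 21 = 55
F_{11} = F_{10} + F_{9} = 55 + 34 = 89
F_{12} = F_{11} + F_{10} = 89 + 55 = 144
F_{13} = F_{12} + F_{11} = 144 + 89 = 233
F_{14} = F_{13} + F_{12} = 233 + 144 = 377

377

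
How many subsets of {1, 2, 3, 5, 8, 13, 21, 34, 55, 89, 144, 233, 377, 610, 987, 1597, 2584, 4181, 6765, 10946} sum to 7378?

36

7378 = 6765+610+3 = 6765+610+2+1 = 6765+377+233+3 = 4181+2584+610+3 = 6765+377+233+2+1 = … (31 more), for 36 in all.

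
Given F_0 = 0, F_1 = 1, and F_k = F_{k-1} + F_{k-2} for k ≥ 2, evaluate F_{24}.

Iterating the recurrence up to F_{18} = 2584 and F_{17} = 1597:
F_{19} = F_{18} + F_{17} = 2584 + 1597 = 4181
F_{20} = F_{19} + F_{18} = 4181 + 2584 = 6765
F_{21} = F_{20} + F_{19} = 6765 + 4181 = 10946
F_{22} = F_{21} + F_{20} = 10946 + 6765 = 17711
F_{23} = F_{22} + F_{21} = 17711 + 10946 = 28657
F_{24} = F_{23} + F_{22} = 28657 + 17711 = 46368

46368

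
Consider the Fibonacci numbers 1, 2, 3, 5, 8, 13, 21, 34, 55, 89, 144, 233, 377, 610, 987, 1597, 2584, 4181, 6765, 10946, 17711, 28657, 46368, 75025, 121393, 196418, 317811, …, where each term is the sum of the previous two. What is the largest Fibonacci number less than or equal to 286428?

196418 ≤ 286428 < 317811, so the largest Fibonacci number not exceeding 286428 is 196418.

196418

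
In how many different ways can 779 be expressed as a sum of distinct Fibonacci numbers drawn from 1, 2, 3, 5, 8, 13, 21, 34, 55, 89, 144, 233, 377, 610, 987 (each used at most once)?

10

Starting from the Zeckendorf form and repeatedly splitting a term F_k into F_{k−1} + F_{k−2} (when neither is already used) reaches every representation.
779 = 610+144+21+3+1 = 610+144+13+8+3+1 = 610+89+55+21+3+1 = 377+233+144+21+3+1 = … (6 more), for 10 in all.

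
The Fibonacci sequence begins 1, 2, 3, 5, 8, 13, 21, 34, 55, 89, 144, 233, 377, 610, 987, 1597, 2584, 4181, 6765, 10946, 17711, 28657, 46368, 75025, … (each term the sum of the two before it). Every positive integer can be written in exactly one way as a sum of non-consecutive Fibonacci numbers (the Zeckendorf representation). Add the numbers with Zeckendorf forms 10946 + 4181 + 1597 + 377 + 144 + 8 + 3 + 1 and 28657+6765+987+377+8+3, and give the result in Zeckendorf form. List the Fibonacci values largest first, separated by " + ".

The two numbers are 17257 and 36797, so their sum is 54054.
largest Fibonacci ≤ 54054 is 46368; 54054 − 46368 = 7686
largest Fibonacci ≤ 7686 is 6765; 7686 − 6765 = 921
largest Fibonacci ≤ 921 is 610; 921 − 610 = 311
largest Fibonacci ≤ 311 is 233; 311 − 233 = 78
largest Fibonacci ≤ 78 is 55; 78 − 55 = 23
largest Fibonacci ≤ 23 is 21; 23 − 21 = 2
largest Fibonacci ≤ 2 is 2; 2 − 2 = 0

46368 + 6765 + 610 + 233 + 55 + 21 + 2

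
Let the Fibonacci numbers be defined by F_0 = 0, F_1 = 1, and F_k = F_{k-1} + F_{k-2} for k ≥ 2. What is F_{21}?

10946

Iterating the recurrence up to F_{15} = 610 and F_{14} = 377:
F_{16} = F_{15} + F_{14} = 610 + 377 = 987
F_{17} = F_{16} + F_{15} = 987 + 610 = 1597
F_{18} = F_{17} + F_{16} = 1597 + 987 = 2584
F_{19} = F_{18} + F_{17} = 2584 + 1597 = 4181
F_{20} = F_{19} + F_{18} = 4181 + 2584 = 6765
F_{21} = F_{20} + F_{19} = 6765 + 4181 = 10946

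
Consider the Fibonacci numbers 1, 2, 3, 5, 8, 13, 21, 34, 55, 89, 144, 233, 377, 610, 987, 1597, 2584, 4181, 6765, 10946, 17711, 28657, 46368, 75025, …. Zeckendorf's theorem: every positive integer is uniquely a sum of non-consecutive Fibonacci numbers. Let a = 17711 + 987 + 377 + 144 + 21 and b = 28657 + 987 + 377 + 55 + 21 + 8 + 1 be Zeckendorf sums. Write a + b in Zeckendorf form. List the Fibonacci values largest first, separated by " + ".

46368 + 2584 + 377 + 13 + 3 + 1

The two numbers are 19240 and 30106, so their sum is 49346.
take 46368 (≤ 49346); 49346 − 46368 = 2978
take 2584 (≤ 2978); 2978 − 2584 = 394
take 377 (≤ 394); 394 − 377 = 17
take 13 (≤ 17); 17 − 13 = 4
take 3 (≤ 4); 4 − 3 = 1
take 1 (≤ 1); 1 − 1 = 0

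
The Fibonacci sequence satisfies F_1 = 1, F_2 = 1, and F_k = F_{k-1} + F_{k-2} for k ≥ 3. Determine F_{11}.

89

Iterating the recurrence up to F_{6} = 8 and F_{5} = 5:
F_{7} = F_{6} + F_{5} = 8 + 5 = 13
F_{8} = F_{7} + F_{6} = 13 + 8 = 21
F_{9} = F_{8} + F_{7} = 21 + 13 = 34
F_{10} = F_{9} + F_{8} = 34 + 21 = 55
F_{11} = F_{10} + F_{9} = 55 + 34 = 89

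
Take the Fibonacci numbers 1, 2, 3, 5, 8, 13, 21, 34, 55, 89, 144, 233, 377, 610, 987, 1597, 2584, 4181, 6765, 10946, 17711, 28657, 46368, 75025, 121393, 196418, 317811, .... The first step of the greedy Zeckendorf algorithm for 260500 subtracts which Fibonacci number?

196418

196418 ≤ 260500 < 317811, so the largest Fibonacci number not exceeding 260500 is 196418.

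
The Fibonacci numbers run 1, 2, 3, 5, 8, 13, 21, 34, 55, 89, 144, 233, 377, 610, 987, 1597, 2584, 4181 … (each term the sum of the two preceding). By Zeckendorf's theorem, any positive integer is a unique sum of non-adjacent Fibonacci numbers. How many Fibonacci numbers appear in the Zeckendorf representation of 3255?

Repeatedly subtract the largest Fibonacci number that fits:
take 2584 (≤ 3255); 3255 − 2584 = 671
take 610 (≤ 671); 671 − 610 = 61
take 55 (≤ 61); 61 − 55 = 6
take 5 (≤ 6); 6 − 5 = 1
take 1 (≤ 1); 1 − 1 = 0
3255 = 2584 + 610 + 55 + 5 + 1, which has 5 terms.

5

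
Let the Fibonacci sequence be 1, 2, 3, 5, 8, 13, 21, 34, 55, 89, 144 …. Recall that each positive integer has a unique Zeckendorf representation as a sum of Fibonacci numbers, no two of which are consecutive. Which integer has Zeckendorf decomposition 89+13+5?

89+13+5 = 107.

107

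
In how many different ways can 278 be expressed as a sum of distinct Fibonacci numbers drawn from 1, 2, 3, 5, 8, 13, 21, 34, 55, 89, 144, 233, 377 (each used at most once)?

Starting from the Zeckendorf form and repeatedly splitting a term F_k into F_{k−1} + F_{k−2} (when neither is already used) reaches every representation.
278 = 233+34+8+3 = 233+34+8+2+1 = 233+21+13+8+3 = … (12 more), for 15 in all.

15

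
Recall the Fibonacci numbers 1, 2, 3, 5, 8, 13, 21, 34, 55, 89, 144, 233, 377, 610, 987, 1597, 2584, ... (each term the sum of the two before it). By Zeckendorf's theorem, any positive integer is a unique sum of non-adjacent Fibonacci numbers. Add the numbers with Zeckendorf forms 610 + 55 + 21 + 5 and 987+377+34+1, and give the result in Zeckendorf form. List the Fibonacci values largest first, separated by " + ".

The two numbers are 691 and 1399, so their sum is 2090.
Repeatedly subtract the largest Fibonacci number that fits:
take 1597 (≤ 2090); 2090 − 1597 = 493
take 377 (≤ 493); 493 − 377 = 116
take 89 (≤ 116); 116 − 89 = 27
take 21 (≤ 27); 27 − 21 = 6
take 5 (≤ 6); 6 − 5 = 1
take 1 (≤ 1); 1 − 1 = 0

1597 + 377 + 89 + 21 + 5 + 1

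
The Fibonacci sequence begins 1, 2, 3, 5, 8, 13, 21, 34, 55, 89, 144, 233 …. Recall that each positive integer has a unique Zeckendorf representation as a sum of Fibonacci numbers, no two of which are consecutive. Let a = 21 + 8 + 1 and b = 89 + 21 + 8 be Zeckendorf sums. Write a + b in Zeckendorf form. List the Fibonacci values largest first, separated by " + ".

144 + 3 + 1

The two numbers are 30 and 118, so their sum is 148.
take 144 (≤ 148); 148 − 144 = 4
take 3 (≤ 4); 4 − 3 = 1
take 1 (≤ 1); 1 − 1 = 0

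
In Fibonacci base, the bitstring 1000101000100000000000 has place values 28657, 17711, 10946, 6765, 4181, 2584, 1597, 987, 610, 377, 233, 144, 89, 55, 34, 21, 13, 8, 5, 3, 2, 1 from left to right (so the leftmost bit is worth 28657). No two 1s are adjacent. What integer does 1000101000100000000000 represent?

Summing the place values of the 1 bits: 28657 + 4181 + 1597 + 233 = 34668.

34668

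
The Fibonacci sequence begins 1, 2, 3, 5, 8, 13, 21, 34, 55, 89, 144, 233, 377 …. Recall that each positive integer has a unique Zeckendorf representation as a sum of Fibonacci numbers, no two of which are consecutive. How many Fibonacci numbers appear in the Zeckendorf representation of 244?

Greedily peel off the largest Fibonacci term at each step:
take 233 (≤ 244); 244 − 233 = 11
take 8 (≤ 11); 11 − 8 = 3
take 3 (≤ 3); 3 − 3 = 0
244 = 233 + 8 + 3, which has 3 terms.

3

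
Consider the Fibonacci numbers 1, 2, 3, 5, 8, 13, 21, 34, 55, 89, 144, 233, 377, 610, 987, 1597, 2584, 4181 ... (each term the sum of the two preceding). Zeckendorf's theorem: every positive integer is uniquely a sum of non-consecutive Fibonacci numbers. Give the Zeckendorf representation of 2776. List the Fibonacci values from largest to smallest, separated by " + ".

Greedy algorithm:
subtract 2584 from 2776: 192 remains
subtract 144 from 192: 48 remains
subtract 34 from 48: 14 remains
subtract 13 from 14: 1 remains
subtract 1 from 1: 0 remains
So 2776 = 2584 + 144 + 34 + 13 + 1, with no two terms consecutive in the sequence.

2584 + 144 + 34 + 13 + 1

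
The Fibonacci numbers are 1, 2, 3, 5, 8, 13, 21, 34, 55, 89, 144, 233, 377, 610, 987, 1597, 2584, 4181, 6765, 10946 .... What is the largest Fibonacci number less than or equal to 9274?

6765

6765 ≤ 9274 < 10946, so the largest Fibonacci number not exceeding 9274 is 6765.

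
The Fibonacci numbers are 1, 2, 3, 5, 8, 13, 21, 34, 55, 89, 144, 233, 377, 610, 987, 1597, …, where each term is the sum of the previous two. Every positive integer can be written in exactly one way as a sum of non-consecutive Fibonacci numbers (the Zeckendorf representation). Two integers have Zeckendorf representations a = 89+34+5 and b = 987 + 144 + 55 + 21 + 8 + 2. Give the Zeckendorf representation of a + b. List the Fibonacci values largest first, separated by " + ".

The two numbers are 128 and 1217, so their sum is 1345.
Greedy algorithm:
1345: greatest Fibonacci not exceeding it is 987, leaving 358
358: greatest Fibonacci not exceeding it is 233, leaving 125
125: greatest Fibonacci not exceeding it is 89, leaving 36
36: greatest Fibonacci not exceeding it is 34, leaving 2
2: greatest Fibonacci not exceeding it is 2, leaving 0

987 + 233 + 89 + 34 + 2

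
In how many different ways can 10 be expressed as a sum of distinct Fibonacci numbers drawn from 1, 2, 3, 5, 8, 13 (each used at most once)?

10 = 8+2 = 5+3+2 — 2 representations.

2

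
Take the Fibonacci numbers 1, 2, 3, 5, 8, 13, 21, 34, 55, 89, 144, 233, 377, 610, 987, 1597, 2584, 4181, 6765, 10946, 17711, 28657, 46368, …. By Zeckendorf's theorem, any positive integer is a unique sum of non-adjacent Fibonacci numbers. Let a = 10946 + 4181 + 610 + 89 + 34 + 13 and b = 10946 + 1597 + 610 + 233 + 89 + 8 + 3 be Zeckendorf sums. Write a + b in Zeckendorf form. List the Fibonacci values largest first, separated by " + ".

The two numbers are 15873 and 13486, so their sum is 29359.
Greedily peel off the largest Fibonacci term at each step:
29359: greatest Fibonacci not exceeding it is 28657, leaving 702
702: greatest Fibonacci not exceeding it is 610, leaving 92
92: greatest Fibonacci not exceeding it is 89, leaving 3
3: greatest Fibonacci not exceeding it is 3, leaving 0

28657 + 610 + 89 + 3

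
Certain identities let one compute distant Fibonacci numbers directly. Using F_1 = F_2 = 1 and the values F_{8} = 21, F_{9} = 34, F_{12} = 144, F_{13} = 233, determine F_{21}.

10946

By the addition formula F_{m+n} = F_m F_{n+1} + F_{m−1} F_n with m=9, n=12: F_{21} = 34·233 + 21·144 = 7922 + 3024 = 10946.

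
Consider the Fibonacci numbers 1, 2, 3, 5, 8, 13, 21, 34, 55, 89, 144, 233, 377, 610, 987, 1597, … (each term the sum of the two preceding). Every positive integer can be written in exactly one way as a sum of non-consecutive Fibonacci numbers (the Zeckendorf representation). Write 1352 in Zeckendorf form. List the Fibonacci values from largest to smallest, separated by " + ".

take 987 (≤ 1352); 1352 − 987 = 365
take 233 (≤ 365); 365 − 233 = 132
take 89 (≤ 132); 132 − 89 = 43
take 34 (≤ 43); 43 − 34 = 9
take 8 (≤ 9); 9 − 8 = 1
take 1 (≤ 1); 1 − 1 = 0
So 1352 = 987 + 233 + 89 + 34 + 8 + 1, with no two terms consecutive in the sequence.

987 + 233 + 89 + 34 + 8 + 1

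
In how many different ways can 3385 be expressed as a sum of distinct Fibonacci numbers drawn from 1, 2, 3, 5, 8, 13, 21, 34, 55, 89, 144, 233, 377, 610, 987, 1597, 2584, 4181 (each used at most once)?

3385 = 2584+610+144+34+13 = 2584+610+144+34+8+5 = 2584+610+89+55+34+13 = 2584+377+233+144+34+13 = 2584+610+144+34+8+3+2 = … (35 more), for 40 in all.

40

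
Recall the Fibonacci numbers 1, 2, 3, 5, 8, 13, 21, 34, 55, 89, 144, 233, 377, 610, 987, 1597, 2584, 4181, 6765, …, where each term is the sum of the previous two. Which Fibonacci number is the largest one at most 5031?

4181

4181 ≤ 5031 < 6765, so the largest Fibonacci number not exceeding 5031 is 4181.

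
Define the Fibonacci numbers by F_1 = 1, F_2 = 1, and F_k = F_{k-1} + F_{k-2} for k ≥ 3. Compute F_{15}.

Iterating the recurrence up to F_{9} = 34 and F_{8} = 21:
F_{10} = F_{9} + F_{8} = 34 + 21 = 55
F_{11} = F_{10} + F_{9} = 55 + 34 = 89
F_{12} = F_{11} + F_{10} = 89 + 55 = 144
F_{13} = F_{12} + F_{11} = 144 + 89 = 233
F_{14} = F_{13} + F_{12} = 233 + 144 = 377
F_{15} = F_{14} + F_{13} = 377 + 233 = 610

610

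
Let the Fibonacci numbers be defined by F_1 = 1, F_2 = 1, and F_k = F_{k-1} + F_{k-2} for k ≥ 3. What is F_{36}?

14930352

Iterating the recurrence up to F_{31} = 1346269 and F_{30} = 832040:
F_{32} = F_{31} + F_{30} = 1346269 + 832040 = 2178309
F_{33} = F_{32} + F_{31} = 2178309 + 1346269 = 3524578
F_{34} = F_{33} + F_{32} = 3524578 + 2178309 = 5702887
F_{35} = F_{34} + F_{33} = 5702887 + 3524578 = 9227465
F_{36} = F_{35} + F_{34} = 9227465 + 5702887 = 14930352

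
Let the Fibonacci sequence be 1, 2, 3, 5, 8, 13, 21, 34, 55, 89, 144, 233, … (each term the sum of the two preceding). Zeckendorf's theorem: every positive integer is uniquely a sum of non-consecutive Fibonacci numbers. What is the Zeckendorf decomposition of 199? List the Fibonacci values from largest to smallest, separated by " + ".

Repeatedly subtract the largest Fibonacci number that fits:
199 − 144 = 55
55 − 55 = 0
So 199 = 144 + 55, with no two terms consecutive in the sequence.

144 + 55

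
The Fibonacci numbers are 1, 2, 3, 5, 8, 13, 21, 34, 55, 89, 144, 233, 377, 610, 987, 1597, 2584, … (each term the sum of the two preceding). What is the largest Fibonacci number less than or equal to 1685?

1597

1597 ≤ 1685 < 2584, so the largest Fibonacci number not exceeding 1685 is 1597.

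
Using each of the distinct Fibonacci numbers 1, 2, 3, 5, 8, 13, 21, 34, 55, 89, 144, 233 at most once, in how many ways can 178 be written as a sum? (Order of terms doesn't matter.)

178 = 144+34 = 144+21+13 = 89+55+34 = 144+21+8+5 = … (4 more), for 8 in all.

8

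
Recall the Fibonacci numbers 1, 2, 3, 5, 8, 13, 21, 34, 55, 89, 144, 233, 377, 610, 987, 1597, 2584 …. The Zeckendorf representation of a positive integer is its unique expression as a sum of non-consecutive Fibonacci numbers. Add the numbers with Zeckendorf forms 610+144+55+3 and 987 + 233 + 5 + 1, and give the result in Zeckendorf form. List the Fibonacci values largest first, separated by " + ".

1597 + 377 + 55 + 8 + 1

The two numbers are 812 and 1226, so their sum is 2038.
largest Fibonacci ≤ 2038 is 1597; 2038 − 1597 = 441
largest Fibonacci ≤ 441 is 377; 441 − 377 = 64
largest Fibonacci ≤ 64 is 55; 64 − 55 = 9
largest Fibonacci ≤ 9 is 8; 9 − 8 = 1
largest Fibonacci ≤ 1 is 1; 1 − 1 = 0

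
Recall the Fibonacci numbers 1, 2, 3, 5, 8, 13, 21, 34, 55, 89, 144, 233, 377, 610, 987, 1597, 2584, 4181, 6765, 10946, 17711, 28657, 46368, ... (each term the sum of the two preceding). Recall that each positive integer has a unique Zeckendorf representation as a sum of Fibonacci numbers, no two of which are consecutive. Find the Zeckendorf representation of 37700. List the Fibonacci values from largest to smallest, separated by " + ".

28657 + 6765 + 1597 + 610 + 55 + 13 + 3

Greedily peel off the largest Fibonacci term at each step:
37700 − 28657 = 9043
9043 − 6765 = 2278
2278 − 1597 = 681
681 − 610 = 71
71 − 55 = 16
16 − 13 = 3
3 − 3 = 0
So 37700 = 28657 + 6765 + 1597 + 610 + 55 + 13 + 3, with no two terms consecutive in the sequence.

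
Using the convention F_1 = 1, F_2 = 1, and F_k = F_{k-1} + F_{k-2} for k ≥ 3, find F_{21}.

Iterating the recurrence up to F_{15} = 610 and F_{14} = 377:
F_{16} = F_{15} + F_{14} = 610 + 377 = 987
F_{17} = F_{16} + F_{15} = 987 + 610 = 1597
F_{18} = F_{17} + F_{16} = 1597 + 987 = 2584
F_{19} = F_{18} + F_{17} = 2584 + 1597 = 4181
F_{20} = F_{19} + F_{18} = 4181 + 2584 = 6765
F_{21} = F_{20} + F_{19} = 6765 + 4181 = 10946

10946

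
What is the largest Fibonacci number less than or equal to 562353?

514229 ≤ 562353 < 832040, so the largest Fibonacci number not exceeding 562353 is 514229.

514229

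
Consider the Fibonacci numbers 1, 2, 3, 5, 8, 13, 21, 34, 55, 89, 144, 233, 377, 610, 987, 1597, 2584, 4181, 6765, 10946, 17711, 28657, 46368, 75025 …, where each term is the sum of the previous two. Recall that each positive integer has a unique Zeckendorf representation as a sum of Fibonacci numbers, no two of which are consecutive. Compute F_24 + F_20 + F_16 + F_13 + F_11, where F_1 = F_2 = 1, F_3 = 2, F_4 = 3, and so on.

F_24 + F_20 + F_16 + F_13 + F_11 = 46368 + 6765 + 987 + 233 + 89 = 54442.

54442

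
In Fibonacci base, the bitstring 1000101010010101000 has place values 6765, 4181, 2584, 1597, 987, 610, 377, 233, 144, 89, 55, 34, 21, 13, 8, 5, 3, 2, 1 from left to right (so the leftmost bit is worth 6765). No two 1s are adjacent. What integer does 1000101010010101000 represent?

8325

Summing the place values of the 1 bits: 6765 + 987 + 377 + 144 + 34 + 13 + 5 = 8325.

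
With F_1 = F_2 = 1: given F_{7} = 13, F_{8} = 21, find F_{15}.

By the addition formula F_{m+n} = F_m F_{n+1} + F_{m−1} F_n with m=8, n=7: F_{15} = 21·21 + 13·13 = 441 + 169 = 610.

610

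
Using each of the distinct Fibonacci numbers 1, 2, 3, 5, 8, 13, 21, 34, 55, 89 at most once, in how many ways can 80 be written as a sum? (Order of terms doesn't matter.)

3

80 = 55+21+3+1 = 55+13+8+3+1 = 34+21+13+8+3+1 — 3 representations.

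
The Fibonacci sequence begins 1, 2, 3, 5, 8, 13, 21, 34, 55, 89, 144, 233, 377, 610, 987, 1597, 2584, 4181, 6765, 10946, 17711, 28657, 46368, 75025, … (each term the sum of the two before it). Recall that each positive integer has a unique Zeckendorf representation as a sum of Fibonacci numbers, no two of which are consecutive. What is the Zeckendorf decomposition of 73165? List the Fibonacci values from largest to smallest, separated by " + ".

Greedily peel off the largest Fibonacci term at each step:
largest Fibonacci ≤ 73165 is 46368; 73165 − 46368 = 26797
largest Fibonacci ≤ 26797 is 17711; 26797 − 17711 = 9086
largest Fibonacci ≤ 9086 is 6765; 9086 − 6765 = 2321
largest Fibonacci ≤ 2321 is 1597; 2321 − 1597 = 724
largest Fibonacci ≤ 724 is 610; 724 − 610 = 114
largest Fibonacci ≤ 114 is 89; 114 − 89 = 25
largest Fibonacci ≤ 25 is 21; 25 − 21 = 4
largest Fibonacci ≤ 4 is 3; 4 − 3 = 1
largest Fibonacci ≤ 1 is 1; 1 − 1 = 0
So 73165 = 46368 + 17711 + 6765 + 1597 + 610 + 89 + 21 + 3 + 1, with no two terms consecutive in the sequence.

46368 + 17711 + 6765 + 1597 + 610 + 89 + 21 + 3 + 1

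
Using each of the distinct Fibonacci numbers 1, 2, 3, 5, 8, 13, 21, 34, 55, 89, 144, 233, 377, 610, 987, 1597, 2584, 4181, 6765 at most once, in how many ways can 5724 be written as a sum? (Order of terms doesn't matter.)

32

5724 = 4181+987+377+144+34+1 = 4181+987+377+144+21+13+1 = 4181+987+377+89+55+34+1 = 4181+987+377+144+21+8+5+1 = … (28 more), for 32 in all.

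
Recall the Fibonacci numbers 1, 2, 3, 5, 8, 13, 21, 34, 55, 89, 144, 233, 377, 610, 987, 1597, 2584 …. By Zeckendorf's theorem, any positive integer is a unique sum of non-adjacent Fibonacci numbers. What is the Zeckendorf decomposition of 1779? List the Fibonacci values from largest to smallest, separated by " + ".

1597 + 144 + 34 + 3 + 1

Greedily peel off the largest Fibonacci term at each step:
1597 ≤ 1779 < 2584, so take 1597; remainder 182
144 ≤ 182 < 233, so take 144; remainder 38
34 ≤ 38 < 55, so take 34; remainder 4
3 ≤ 4 < 5, so take 3; remainder 1
1 ≤ 1 < 2, so take 1; remainder 0
So 1779 = 1597 + 144 + 34 + 3 + 1, with no two terms consecutive in the sequence.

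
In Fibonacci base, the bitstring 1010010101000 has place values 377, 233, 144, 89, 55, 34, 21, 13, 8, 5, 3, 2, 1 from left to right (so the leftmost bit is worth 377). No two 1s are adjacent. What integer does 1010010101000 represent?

573

Summing the place values of the 1 bits: 377 + 144 + 34 + 13 + 5 = 573.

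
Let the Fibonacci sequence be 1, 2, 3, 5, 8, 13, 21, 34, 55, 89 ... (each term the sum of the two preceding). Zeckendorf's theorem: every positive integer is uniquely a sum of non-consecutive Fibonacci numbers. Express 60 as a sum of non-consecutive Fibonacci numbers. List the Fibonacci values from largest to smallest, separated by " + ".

subtract 55 from 60: 5 remains
subtract 5 from 5: 0 remains
So 60 = 55 + 5, with no two terms consecutive in the sequence.

55 + 5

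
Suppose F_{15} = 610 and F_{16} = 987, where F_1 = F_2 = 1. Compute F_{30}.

832040

By the doubling identity F_{2k} = F_k(2F_{k+1} − F_k): F_{30} = 610·(2·987 − 610) = 610·1364 = 832040.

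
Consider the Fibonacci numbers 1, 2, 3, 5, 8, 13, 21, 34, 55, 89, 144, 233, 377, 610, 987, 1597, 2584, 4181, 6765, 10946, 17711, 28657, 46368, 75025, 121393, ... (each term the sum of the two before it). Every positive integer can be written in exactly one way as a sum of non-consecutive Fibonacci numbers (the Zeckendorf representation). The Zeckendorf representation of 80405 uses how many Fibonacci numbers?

6

75025 ≤ 80405 < 121393, so take 75025; remainder 5380
4181 ≤ 5380 < 6765, so take 4181; remainder 1199
987 ≤ 1199 < 1597, so take 987; remainder 212
144 ≤ 212 < 233, so take 144; remainder 68
55 ≤ 68 < 89, so take 55; remainder 13
13 ≤ 13 < 21, so take 13; remainder 0
80405 = 75025 + 4181 + 987 + 144 + 55 + 13, which has 6 terms.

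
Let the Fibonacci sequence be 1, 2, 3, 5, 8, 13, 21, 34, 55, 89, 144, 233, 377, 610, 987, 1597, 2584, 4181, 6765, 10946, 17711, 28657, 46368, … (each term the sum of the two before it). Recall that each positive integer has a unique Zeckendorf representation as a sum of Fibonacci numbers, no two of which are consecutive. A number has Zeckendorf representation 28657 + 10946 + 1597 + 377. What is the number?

28657 + 10946 + 1597 + 377 = 41577.

41577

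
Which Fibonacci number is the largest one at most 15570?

10946 ≤ 15570 < 17711, so the largest Fibonacci number not exceeding 15570 is 10946.

10946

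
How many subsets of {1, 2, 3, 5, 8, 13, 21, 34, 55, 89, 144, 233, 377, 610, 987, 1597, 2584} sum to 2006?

Each representation comes from the Zeckendorf form by replacing some F_k with F_{k−1} + F_{k−2} where possible.
2006 = 1597+377+21+8+3 = 1597+377+21+8+2+1 = 1597+233+144+21+8+3 = … (23 more), for 26 in all.

26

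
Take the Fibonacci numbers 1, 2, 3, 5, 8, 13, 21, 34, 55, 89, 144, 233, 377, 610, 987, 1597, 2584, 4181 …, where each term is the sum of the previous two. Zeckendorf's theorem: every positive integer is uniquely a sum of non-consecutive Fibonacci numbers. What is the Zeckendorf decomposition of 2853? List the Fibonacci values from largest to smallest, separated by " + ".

2584 + 233 + 34 + 2

Greedily peel off the largest Fibonacci term at each step:
2584 ≤ 2853 < 4181, so take 2584; remainder 269
233 ≤ 269 < 377, so take 233; remainder 36
34 ≤ 36 < 55, so take 34; remainder 2
2 ≤ 2 < 3, so take 2; remainder 0
So 2853 = 2584 + 233 + 34 + 2, with no two terms consecutive in the sequence.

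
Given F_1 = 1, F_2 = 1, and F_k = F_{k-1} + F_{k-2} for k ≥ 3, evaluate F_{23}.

Iterating the recurrence up to F_{16} = 987 and F_{15} = 610:
F_{17} = F_{16} + F_{15} = 987 + 610 = 1597
F_{18} = F_{17} + F_{16} = 1597 + 987 = 2584
F_{19} = F_{18} + F_{17} = 2584 + 1597 = 4181
F_{20} = F_{19} + F_{18} = 4181 + 2584 = 6765
F_{21} = F_{20} + F_{19} = 6765 + 4181 = 10946
F_{22} = F_{21} + F_{20} = 10946 + 6765 = 17711
F_{23} = F_{22} + F_{21} = 17711 + 10946 = 28657

28657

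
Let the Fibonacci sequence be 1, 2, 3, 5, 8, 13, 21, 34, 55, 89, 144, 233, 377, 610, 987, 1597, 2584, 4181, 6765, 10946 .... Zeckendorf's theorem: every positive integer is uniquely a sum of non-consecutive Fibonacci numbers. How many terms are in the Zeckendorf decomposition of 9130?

9130: greatest Fibonacci not exceeding it is 6765, leaving 2365
2365: greatest Fibonacci not exceeding it is 1597, leaving 768
768: greatest Fibonacci not exceeding it is 610, leaving 158
158: greatest Fibonacci not exceeding it is 144, leaving 14
14: greatest Fibonacci not exceeding it is 13, leaving 1
1: greatest Fibonacci not exceeding it is 1, leaving 0
9130 = 6765 + 1597 + 610 + 144 + 13 + 1, which has 6 terms.

6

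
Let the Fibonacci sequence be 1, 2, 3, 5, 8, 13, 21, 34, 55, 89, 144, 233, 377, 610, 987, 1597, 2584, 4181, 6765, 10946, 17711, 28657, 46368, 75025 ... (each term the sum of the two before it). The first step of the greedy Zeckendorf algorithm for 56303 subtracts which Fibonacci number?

46368

46368 ≤ 56303 < 75025, so the largest Fibonacci number not exceeding 56303 is 46368.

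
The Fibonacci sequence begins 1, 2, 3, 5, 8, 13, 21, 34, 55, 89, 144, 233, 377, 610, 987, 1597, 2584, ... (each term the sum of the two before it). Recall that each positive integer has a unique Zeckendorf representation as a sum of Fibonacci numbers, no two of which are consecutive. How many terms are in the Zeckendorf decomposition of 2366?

5

subtract 1597 from 2366: 769 remains
subtract 610 from 769: 159 remains
subtract 144 from 159: 15 remains
subtract 13 from 15: 2 remains
subtract 2 from 2: 0 remains
2366 = 1597 + 610 + 144 + 13 + 2, which has 5 terms.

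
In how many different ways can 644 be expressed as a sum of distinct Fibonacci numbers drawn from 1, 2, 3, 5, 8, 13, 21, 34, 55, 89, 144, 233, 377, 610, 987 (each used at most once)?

Starting from the Zeckendorf form and repeatedly splitting a term F_k into F_{k−1} + F_{k−2} (when neither is already used) reaches every representation.
644 = 610+34 = 610+21+13 = 377+233+34 = 610+21+8+5 = 377+233+21+13 = … (10 more), for 15 in all.

15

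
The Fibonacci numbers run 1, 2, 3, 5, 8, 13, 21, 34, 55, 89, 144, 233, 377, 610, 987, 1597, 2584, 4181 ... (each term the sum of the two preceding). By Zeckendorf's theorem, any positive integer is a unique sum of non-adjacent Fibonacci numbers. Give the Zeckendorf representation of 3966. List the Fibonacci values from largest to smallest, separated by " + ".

Repeatedly subtract the largest Fibonacci number that fits:
3966: greatest Fibonacci not exceeding it is 2584, leaving 1382
1382: greatest Fibonacci not exceeding it is 987, leaving 395
395: greatest Fibonacci not exceeding it is 377, leaving 18
18: greatest Fibonacci not exceeding it is 13, leaving 5
5: greatest Fibonacci not exceeding it is 5, leaving 0
So 3966 = 2584 + 987 + 377 + 13 + 5, with no two terms consecutive in the sequence.

2584 + 987 + 377 + 13 + 5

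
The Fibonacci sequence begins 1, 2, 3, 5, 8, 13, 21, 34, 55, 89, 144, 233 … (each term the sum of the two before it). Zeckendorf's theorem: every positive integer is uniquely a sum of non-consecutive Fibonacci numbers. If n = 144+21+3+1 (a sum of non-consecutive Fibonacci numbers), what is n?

144+21+3+1 = 169.

169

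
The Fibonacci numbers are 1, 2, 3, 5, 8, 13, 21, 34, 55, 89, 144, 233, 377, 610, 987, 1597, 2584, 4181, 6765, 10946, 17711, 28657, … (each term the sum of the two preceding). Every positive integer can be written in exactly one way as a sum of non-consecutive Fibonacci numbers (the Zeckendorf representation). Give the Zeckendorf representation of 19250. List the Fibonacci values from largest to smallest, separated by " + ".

largest Fibonacci ≤ 19250 is 17711; 19250 − 17711 = 1539
largest Fibonacci ≤ 1539 is 987; 1539 − 987 = 552
largest Fibonacci ≤ 552 is 377; 552 − 377 = 175
largest Fibonacci ≤ 175 is 144; 175 − 144 = 31
largest Fibonacci ≤ 31 is 21; 31 − 21 = 10
largest Fibonacci ≤ 10 is 8; 10 − 8 = 2
largest Fibonacci ≤ 2 is 2; 2 − 2 = 0
So 19250 = 17711 + 987 + 377 + 144 + 21 + 8 + 2, with no two terms consecutive in the sequence.

17711 + 987 + 377 + 144 + 21 + 8 + 2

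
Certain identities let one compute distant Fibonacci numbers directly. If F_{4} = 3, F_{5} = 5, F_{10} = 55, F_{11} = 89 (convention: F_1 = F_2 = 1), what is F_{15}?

610

By the addition formula F_{m+n} = F_m F_{n+1} + F_{m−1} F_n with m=5, n=10: F_{15} = 5·89 + 3·55 = 445 + 165 = 610.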